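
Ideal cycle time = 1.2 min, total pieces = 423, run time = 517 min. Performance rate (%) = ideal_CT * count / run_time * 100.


Formula: Performance = (Ideal CT * Total Count) / Run Time * 100
Ideal output time = 1.2 * 423 = 507.6 min
Performance = 507.6 / 517 * 100 = 98.2%

98.2%


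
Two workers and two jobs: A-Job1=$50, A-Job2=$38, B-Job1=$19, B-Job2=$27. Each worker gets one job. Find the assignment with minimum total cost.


Option 1: A->1 + B->2 = $50 + $27 = $77
Option 2: A->2 + B->1 = $38 + $19 = $57
Min cost = min($77, $57) = $57

$57


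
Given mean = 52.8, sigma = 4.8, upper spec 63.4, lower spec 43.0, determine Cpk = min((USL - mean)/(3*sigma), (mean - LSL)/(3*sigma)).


Cpu = (63.4 - 52.8) / (3 * 4.8) = 0.74
Cpl = (52.8 - 43.0) / (3 * 4.8) = 0.68
Cpk = min(0.74, 0.68) = 0.68

0.68


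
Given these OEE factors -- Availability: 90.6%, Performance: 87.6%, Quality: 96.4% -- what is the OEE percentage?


Formula: OEE = Availability * Performance * Quality / 10000
A * P = 90.6% * 87.6% / 100 = 79.37%
OEE = 79.37% * 96.4% / 100 = 76.5%

76.5%


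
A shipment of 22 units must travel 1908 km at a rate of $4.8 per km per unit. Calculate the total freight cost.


TC = dist * cost * units = 1908 * 4.8 * 22 = $201484.80

$201484.80


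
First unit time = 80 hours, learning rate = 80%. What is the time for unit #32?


Formula: T_n = T_1 * (learning_rate)^(log2(n)) where learning_rate = rate/100
Doublings = log2(32) = 5
T_n = 80 * 0.8^5
T_n = 80 * 0.3277 = 26.2 hours

26.2 hours


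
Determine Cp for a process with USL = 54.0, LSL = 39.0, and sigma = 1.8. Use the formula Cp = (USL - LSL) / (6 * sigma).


Cp = (54.0 - 39.0) / (6 * 1.8)

1.39


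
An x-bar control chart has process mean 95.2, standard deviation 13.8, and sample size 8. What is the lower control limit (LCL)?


LCL = 95.2 - 3 * 13.8 / sqrt(8)

80.56


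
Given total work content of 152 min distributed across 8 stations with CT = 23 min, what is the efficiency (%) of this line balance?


Formula: Efficiency = Sum of Task Times / (N_stations * CT) * 100
Total station capacity = 8 stations * 23 min = 184 min
Efficiency = 152 / 184 * 100 = 82.6%

82.6%


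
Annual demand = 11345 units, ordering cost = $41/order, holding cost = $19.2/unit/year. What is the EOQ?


Formula: EOQ = sqrt(2 * D * S / H)
Numerator: 2 * 11345 * 41 = 930290
2DS/H = 930290 / 19.2 = 48452.6
EOQ = sqrt(48452.6) = 220.1 units

220.1 units


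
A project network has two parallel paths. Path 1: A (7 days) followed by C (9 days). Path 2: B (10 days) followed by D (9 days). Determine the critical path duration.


Path 1 = 7 + 9 = 16 days
Path 2 = 10 + 9 = 19 days
Duration = max(16, 19) = 19 days

19 days


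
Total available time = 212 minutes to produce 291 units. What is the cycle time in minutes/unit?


Formula: CT = Available Time / Number of Units
CT = 212 min / 291 units
CT = 0.73 min/unit

0.73 min/unit


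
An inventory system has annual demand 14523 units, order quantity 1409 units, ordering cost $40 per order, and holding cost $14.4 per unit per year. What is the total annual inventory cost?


TC = 14523/1409 * 40 + 1409/2 * 14.4

$10557.09


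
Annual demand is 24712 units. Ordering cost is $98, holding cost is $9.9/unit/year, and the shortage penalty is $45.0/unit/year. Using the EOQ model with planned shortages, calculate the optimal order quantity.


Formula: EOQ* = sqrt(2DS/H) * sqrt((H+P)/P)
Base EOQ = sqrt(2*24712*98/9.9) = 699.46 units
Correction = sqrt((9.9+45.0)/45.0) = 1.10454
EOQ* = 699.46 * 1.10454 = 772.6 units

772.6 units


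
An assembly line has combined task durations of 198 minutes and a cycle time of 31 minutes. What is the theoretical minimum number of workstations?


Formula: N_min = ceil(Sum of Task Times / Cycle Time)
N_min = ceil(198 min / 31 min) = ceil(6.3871)
N_min = 7 stations

7


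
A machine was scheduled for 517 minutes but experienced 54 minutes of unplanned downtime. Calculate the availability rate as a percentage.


Formula: Availability = (Planned Time - Downtime) / Planned Time * 100
Uptime = 517 - 54 = 463 min
Availability = 463 / 517 * 100 = 89.6%

89.6%


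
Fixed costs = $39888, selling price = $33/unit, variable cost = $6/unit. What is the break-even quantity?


Formula: BEQ = Fixed Costs / (Price - Variable Cost)
Contribution margin = $33 - $6 = $27/unit
BEQ = ceil($39888 / $27/unit) = ceil(1477.33) = 1478 units

1478 units


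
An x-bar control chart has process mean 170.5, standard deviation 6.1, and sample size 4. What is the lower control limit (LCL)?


LCL = 170.5 - 3 * 6.1 / sqrt(4)

161.35


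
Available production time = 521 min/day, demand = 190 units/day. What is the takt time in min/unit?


Formula: Takt Time = Available Production Time / Customer Demand
Takt = 521 min/day / 190 units/day
Takt = 2.74 min/unit

2.74 min/unit


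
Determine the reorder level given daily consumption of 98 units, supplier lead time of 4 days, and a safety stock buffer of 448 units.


Formula: ROP = (Daily Demand * Lead Time) + Safety Stock
Demand during lead time = 98 * 4 = 392 units
ROP = 392 + 448 = 840 units

840 units


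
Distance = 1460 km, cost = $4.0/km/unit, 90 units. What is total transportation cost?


TC = dist * cost * units = 1460 * 4.0 * 90 = $525600.00

$525600.00


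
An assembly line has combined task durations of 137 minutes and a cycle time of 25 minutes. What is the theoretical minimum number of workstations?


Formula: N_min = ceil(Sum of Task Times / Cycle Time)
N_min = ceil(137 min / 25 min) = ceil(5.48)
N_min = 6 stations

6


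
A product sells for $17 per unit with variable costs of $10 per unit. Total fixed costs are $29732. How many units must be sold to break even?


Formula: BEQ = Fixed Costs / (Price - Variable Cost)
Contribution margin = $17 - $10 = $7/unit
BEQ = ceil($29732 / $7/unit) = ceil(4247.43) = 4248 units

4248 units


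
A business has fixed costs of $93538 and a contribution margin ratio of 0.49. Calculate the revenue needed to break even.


Formula: BER = Fixed Costs / Contribution Margin Ratio
BER = $93538 / 0.49
BER = $190893.88 (to the nearest cent)

$190893.88


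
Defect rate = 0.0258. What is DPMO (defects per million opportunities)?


DPMO = defect_rate * 1000000 = 0.0258 * 1000000

25800


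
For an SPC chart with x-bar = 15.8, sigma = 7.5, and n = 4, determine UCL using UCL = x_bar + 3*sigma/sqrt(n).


UCL = 15.8 + 3 * 7.5 / sqrt(4)

27.05


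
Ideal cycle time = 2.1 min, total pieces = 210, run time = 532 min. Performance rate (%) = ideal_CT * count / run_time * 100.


Formula: Performance = (Ideal CT * Total Count) / Run Time * 100
Ideal output time = 2.1 * 210 = 441.0 min
Performance = 441.0 / 532 * 100 = 82.9%

82.9%


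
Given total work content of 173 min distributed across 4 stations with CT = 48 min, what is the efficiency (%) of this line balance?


Formula: Efficiency = Sum of Task Times / (N_stations * CT) * 100
Total station capacity = 4 stations * 48 min = 192 min
Efficiency = 173 / 192 * 100 = 90.1%

90.1%


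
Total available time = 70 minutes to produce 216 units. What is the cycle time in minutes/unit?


Formula: CT = Available Time / Number of Units
CT = 70 min / 216 units
CT = 0.32 min/unit

0.32 min/unit


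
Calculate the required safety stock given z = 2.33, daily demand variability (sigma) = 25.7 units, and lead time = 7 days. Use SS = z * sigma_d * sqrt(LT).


Formula: SS = z * sigma_d * sqrt(LT)
sqrt(LT) = sqrt(7) = 2.6458
SS = 2.33 * 25.7 * 2.6458
SS = 158.4 units

158.4 units


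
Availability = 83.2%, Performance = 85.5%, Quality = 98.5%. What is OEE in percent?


Formula: OEE = Availability * Performance * Quality / 10000
A * P = 83.2% * 85.5% / 100 = 71.14%
OEE = 71.14% * 98.5% / 100 = 70.1%

70.1%


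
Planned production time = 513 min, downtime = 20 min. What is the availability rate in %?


Formula: Availability = (Planned Time - Downtime) / Planned Time * 100
Uptime = 513 - 20 = 493 min
Availability = 493 / 513 * 100 = 96.1%

96.1%


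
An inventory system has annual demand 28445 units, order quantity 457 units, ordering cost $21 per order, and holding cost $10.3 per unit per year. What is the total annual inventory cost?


TC = 28445/457 * 21 + 457/2 * 10.3

$3660.65


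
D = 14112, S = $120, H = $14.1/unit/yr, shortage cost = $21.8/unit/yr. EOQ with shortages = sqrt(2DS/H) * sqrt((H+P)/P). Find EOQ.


Formula: EOQ* = sqrt(2DS/H) * sqrt((H+P)/P)
Base EOQ = sqrt(2*14112*120/14.1) = 490.11 units
Correction = sqrt((14.1+21.8)/21.8) = 1.28327
EOQ* = 490.11 * 1.28327 = 628.9 units

628.9 units


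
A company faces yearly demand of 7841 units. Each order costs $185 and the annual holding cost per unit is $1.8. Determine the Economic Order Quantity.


Formula: EOQ = sqrt(2 * D * S / H)
Numerator: 2 * 7841 * 185 = 2901170
2DS/H = 2901170 / 1.8 = 1611761.1
EOQ = sqrt(1611761.1) = 1269.6 units

1269.6 units


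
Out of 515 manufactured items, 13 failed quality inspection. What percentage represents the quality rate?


Formula: Quality Rate = Good Pieces / Total Pieces * 100
Good pieces = 515 - 13 = 502
QR = 502 / 515 * 100 = 97.5%

97.5%


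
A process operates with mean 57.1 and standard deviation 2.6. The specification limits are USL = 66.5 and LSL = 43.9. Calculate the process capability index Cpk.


Cpu = (66.5 - 57.1) / (3 * 2.6) = 1.21
Cpl = (57.1 - 43.9) / (3 * 2.6) = 1.69
Cpk = min(1.21, 1.69) = 1.21

1.21


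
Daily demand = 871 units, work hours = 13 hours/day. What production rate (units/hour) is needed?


Formula: Production Rate = Daily Demand / Available Hours
Rate = 871 units/day / 13 hours/day
Rate = 67.0 units/hour

67.0 units/hour


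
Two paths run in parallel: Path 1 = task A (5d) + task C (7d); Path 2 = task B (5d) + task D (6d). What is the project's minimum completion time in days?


Path 1 = 5 + 7 = 12 days
Path 2 = 5 + 6 = 11 days
Duration = max(12, 11) = 12 days

12 days


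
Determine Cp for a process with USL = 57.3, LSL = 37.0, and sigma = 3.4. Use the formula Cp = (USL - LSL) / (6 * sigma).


Cp = (57.3 - 37.0) / (6 * 3.4)

1.0


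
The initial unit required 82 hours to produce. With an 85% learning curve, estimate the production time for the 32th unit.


Formula: T_n = T_1 * (learning_rate)^(log2(n)) where learning_rate = rate/100
Doublings = log2(32) = 5
T_n = 82 * 0.85^5
T_n = 82 * 0.4437 = 36.4 hours

36.4 hours


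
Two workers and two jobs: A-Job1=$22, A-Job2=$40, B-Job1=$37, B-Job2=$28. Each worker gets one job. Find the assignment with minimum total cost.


Option 1: A->1 + B->2 = $22 + $28 = $50
Option 2: A->2 + B->1 = $40 + $37 = $77
Min cost = min($50, $77) = $50

$50


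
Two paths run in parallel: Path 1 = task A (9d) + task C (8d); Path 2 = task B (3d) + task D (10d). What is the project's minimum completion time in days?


Path 1 = 9 + 8 = 17 days
Path 2 = 3 + 10 = 13 days
Duration = max(17, 13) = 17 days

17 days


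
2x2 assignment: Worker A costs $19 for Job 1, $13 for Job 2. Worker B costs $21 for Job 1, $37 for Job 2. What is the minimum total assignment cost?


Option 1: A->1 + B->2 = $19 + $37 = $56
Option 2: A->2 + B->1 = $13 + $21 = $34
Min cost = min($56, $34) = $34

$34


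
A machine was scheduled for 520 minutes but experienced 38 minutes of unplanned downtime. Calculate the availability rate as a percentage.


Formula: Availability = (Planned Time - Downtime) / Planned Time * 100
Uptime = 520 - 38 = 482 min
Availability = 482 / 520 * 100 = 92.7%

92.7%


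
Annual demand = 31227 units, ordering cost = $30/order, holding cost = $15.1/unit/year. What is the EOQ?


Formula: EOQ = sqrt(2 * D * S / H)
Numerator: 2 * 31227 * 30 = 1873620
2DS/H = 1873620 / 15.1 = 124080.8
EOQ = sqrt(124080.8) = 352.3 units

352.3 units


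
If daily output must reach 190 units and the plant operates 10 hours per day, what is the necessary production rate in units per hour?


Formula: Production Rate = Daily Demand / Available Hours
Rate = 190 units/day / 10 hours/day
Rate = 19.0 units/hour

19.0 units/hour


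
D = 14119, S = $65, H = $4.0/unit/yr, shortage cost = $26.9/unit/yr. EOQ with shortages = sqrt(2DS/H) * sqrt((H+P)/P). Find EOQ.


Formula: EOQ* = sqrt(2DS/H) * sqrt((H+P)/P)
Base EOQ = sqrt(2*14119*65/4.0) = 677.4 units
Correction = sqrt((4.0+26.9)/26.9) = 1.07177
EOQ* = 677.4 * 1.07177 = 726.0 units

726.0 units


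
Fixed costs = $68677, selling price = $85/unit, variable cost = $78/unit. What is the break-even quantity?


Formula: BEQ = Fixed Costs / (Price - Variable Cost)
Contribution margin = $85 - $78 = $7/unit
BEQ = ceil($68677 / $7/unit) = ceil(9811.0) = 9811 units

9811 units


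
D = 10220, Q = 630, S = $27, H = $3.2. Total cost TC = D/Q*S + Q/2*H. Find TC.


TC = 10220/630 * 27 + 630/2 * 3.2

$1446.00


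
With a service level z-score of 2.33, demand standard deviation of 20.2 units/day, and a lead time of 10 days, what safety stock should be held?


Formula: SS = z * sigma_d * sqrt(LT)
sqrt(LT) = sqrt(10) = 3.1623
SS = 2.33 * 20.2 * 3.1623
SS = 148.8 units

148.8 units


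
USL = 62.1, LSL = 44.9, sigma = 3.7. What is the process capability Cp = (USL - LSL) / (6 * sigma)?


Cp = (62.1 - 44.9) / (6 * 3.7)

0.77


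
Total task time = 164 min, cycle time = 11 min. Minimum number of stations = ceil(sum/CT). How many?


Formula: N_min = ceil(Sum of Task Times / Cycle Time)
N_min = ceil(164 min / 11 min) = ceil(14.9091)
N_min = 15 stations

15


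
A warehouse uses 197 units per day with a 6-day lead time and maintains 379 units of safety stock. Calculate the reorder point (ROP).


Formula: ROP = (Daily Demand * Lead Time) + Safety Stock
Demand during lead time = 197 * 6 = 1182 units
ROP = 1182 + 379 = 1561 units

1561 units


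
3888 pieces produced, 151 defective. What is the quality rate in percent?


Formula: Quality Rate = Good Pieces / Total Pieces * 100
Good pieces = 3888 - 151 = 3737
QR = 3737 / 3888 * 100 = 96.1%

96.1%


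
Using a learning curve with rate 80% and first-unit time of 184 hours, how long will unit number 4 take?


Formula: T_n = T_1 * (learning_rate)^(log2(n)) where learning_rate = rate/100
Doublings = log2(4) = 2
T_n = 184 * 0.8^2
T_n = 184 * 0.64 = 117.8 hours

117.8 hours


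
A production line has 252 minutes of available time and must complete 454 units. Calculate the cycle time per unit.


Formula: CT = Available Time / Number of Units
CT = 252 min / 454 units
CT = 0.56 min/unit

0.56 min/unit


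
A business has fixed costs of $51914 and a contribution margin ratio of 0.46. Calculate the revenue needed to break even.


Formula: BER = Fixed Costs / Contribution Margin Ratio
BER = $51914 / 0.46
BER = $112856.52 (to the nearest cent)

$112856.52


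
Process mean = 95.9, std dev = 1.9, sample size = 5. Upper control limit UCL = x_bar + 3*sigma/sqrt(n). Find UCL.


UCL = 95.9 + 3 * 1.9 / sqrt(5)

98.45


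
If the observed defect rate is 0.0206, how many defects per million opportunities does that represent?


DPMO = defect_rate * 1000000 = 0.0206 * 1000000

20600


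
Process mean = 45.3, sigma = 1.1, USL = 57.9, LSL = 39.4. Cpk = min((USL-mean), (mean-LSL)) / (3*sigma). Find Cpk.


Cpu = (57.9 - 45.3) / (3 * 1.1) = 3.82
Cpl = (45.3 - 39.4) / (3 * 1.1) = 1.79
Cpk = min(3.82, 1.79) = 1.79

1.79


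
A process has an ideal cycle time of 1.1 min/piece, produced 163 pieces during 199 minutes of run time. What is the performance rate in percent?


Formula: Performance = (Ideal CT * Total Count) / Run Time * 100
Ideal output time = 1.1 * 163 = 179.3 min
Performance = 179.3 / 199 * 100 = 90.1%

90.1%


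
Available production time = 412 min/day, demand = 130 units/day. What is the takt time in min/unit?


Formula: Takt Time = Available Production Time / Customer Demand
Takt = 412 min/day / 130 units/day
Takt = 3.17 min/unit

3.17 min/unit


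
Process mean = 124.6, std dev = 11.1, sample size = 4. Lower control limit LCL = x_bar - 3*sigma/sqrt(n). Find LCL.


LCL = 124.6 - 3 * 11.1 / sqrt(4)

107.95


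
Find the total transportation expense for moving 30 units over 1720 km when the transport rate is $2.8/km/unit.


TC = dist * cost * units = 1720 * 2.8 * 30 = $144480.00

$144480.00


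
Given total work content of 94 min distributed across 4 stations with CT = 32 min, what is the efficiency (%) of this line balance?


Formula: Efficiency = Sum of Task Times / (N_stations * CT) * 100
Total station capacity = 4 stations * 32 min = 128 min
Efficiency = 94 / 128 * 100 = 73.4%

73.4%


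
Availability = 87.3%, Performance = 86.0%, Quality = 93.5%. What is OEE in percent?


Formula: OEE = Availability * Performance * Quality / 10000
A * P = 87.3% * 86.0% / 100 = 75.08%
OEE = 75.08% * 93.5% / 100 = 70.2%

70.2%


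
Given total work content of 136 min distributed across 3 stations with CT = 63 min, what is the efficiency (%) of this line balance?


Formula: Efficiency = Sum of Task Times / (N_stations * CT) * 100
Total station capacity = 3 stations * 63 min = 189 min
Efficiency = 136 / 189 * 100 = 72.0%

72.0%


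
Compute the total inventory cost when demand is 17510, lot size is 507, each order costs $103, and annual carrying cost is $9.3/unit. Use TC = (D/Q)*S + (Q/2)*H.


TC = 17510/507 * 103 + 507/2 * 9.3

$5914.81


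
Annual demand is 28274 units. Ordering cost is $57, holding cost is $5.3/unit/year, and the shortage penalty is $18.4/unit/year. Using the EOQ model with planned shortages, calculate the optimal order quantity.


Formula: EOQ* = sqrt(2DS/H) * sqrt((H+P)/P)
Base EOQ = sqrt(2*28274*57/5.3) = 779.84 units
Correction = sqrt((5.3+18.4)/18.4) = 1.13492
EOQ* = 779.84 * 1.13492 = 885.1 units

885.1 units


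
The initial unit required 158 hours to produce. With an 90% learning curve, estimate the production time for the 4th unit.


Formula: T_n = T_1 * (learning_rate)^(log2(n)) where learning_rate = rate/100
Doublings = log2(4) = 2
T_n = 158 * 0.9^2
T_n = 158 * 0.81 = 128.0 hours

128.0 hours


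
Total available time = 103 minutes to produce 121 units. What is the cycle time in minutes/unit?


Formula: CT = Available Time / Number of Units
CT = 103 min / 121 units
CT = 0.85 min/unit

0.85 min/unit


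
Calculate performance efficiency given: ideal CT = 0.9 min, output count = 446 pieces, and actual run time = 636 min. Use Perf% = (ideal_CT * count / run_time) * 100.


Formula: Performance = (Ideal CT * Total Count) / Run Time * 100
Ideal output time = 0.9 * 446 = 401.4 min
Performance = 401.4 / 636 * 100 = 63.1%

63.1%


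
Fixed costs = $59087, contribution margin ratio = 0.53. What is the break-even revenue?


Formula: BER = Fixed Costs / Contribution Margin Ratio
BER = $59087 / 0.53
BER = $111484.91 (to the nearest cent)

$111484.91


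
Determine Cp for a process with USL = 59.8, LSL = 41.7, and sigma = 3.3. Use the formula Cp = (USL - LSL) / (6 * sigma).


Cp = (59.8 - 41.7) / (6 * 3.3)

0.91


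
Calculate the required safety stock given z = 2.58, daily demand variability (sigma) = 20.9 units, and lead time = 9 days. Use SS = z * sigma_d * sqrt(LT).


Formula: SS = z * sigma_d * sqrt(LT)
sqrt(LT) = sqrt(9) = 3.0
SS = 2.58 * 20.9 * 3.0
SS = 161.8 units

161.8 units


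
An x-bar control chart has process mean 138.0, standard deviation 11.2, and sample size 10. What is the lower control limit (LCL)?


LCL = 138.0 - 3 * 11.2 / sqrt(10)

127.37


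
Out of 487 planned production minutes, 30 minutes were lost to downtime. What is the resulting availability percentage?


Formula: Availability = (Planned Time - Downtime) / Planned Time * 100
Uptime = 487 - 30 = 457 min
Availability = 457 / 487 * 100 = 93.8%

93.8%


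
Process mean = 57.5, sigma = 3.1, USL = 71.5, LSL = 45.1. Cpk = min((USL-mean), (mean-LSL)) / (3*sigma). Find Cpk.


Cpu = (71.5 - 57.5) / (3 * 3.1) = 1.51
Cpl = (57.5 - 45.1) / (3 * 3.1) = 1.33
Cpk = min(1.51, 1.33) = 1.33

1.33


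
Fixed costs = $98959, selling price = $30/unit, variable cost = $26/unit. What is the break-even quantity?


Formula: BEQ = Fixed Costs / (Price - Variable Cost)
Contribution margin = $30 - $26 = $4/unit
BEQ = ceil($98959 / $4/unit) = ceil(24739.75) = 24740 units

24740 units


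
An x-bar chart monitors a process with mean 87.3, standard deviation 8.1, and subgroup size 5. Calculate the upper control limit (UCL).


UCL = 87.3 + 3 * 8.1 / sqrt(5)

98.17


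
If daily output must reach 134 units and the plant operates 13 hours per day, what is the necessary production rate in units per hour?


Formula: Production Rate = Daily Demand / Available Hours
Rate = 134 units/day / 13 hours/day
Rate = 10.3 units/hour

10.3 units/hour


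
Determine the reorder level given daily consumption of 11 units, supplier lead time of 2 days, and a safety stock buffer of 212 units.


Formula: ROP = (Daily Demand * Lead Time) + Safety Stock
Demand during lead time = 11 * 2 = 22 units
ROP = 22 + 212 = 234 units

234 units


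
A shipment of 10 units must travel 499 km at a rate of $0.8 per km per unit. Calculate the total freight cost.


TC = dist * cost * units = 499 * 0.8 * 10 = $3992.00

$3992.00


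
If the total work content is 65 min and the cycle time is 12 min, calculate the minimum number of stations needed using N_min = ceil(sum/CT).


Formula: N_min = ceil(Sum of Task Times / Cycle Time)
N_min = ceil(65 min / 12 min) = ceil(5.4167)
N_min = 6 stations

6


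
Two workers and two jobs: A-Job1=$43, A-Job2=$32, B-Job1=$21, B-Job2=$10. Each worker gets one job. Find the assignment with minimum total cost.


Option 1: A->1 + B->2 = $43 + $10 = $53
Option 2: A->2 + B->1 = $32 + $21 = $53
Min cost = min($53, $53) = $53

$53


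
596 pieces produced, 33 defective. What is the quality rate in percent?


Formula: Quality Rate = Good Pieces / Total Pieces * 100
Good pieces = 596 - 33 = 563
QR = 563 / 596 * 100 = 94.5%

94.5%


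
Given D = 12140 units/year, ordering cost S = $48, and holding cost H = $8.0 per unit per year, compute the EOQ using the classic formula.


Formula: EOQ = sqrt(2 * D * S / H)
Numerator: 2 * 12140 * 48 = 1165440
2DS/H = 1165440 / 8.0 = 145680.0
EOQ = sqrt(145680.0) = 381.7 units

381.7 units


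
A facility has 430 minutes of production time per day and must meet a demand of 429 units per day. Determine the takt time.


Formula: Takt Time = Available Production Time / Customer Demand
Takt = 430 min/day / 429 units/day
Takt = 1.0 min/unit

1.0 min/unit


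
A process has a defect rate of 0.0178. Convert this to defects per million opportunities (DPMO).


DPMO = defect_rate * 1000000 = 0.0178 * 1000000

17800


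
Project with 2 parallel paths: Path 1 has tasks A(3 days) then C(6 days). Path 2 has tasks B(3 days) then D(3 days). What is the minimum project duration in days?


Path 1 = 3 + 6 = 9 days
Path 2 = 3 + 3 = 6 days
Duration = max(9, 6) = 9 days

9 days


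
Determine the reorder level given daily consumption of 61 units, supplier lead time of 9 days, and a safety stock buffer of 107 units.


Formula: ROP = (Daily Demand * Lead Time) + Safety Stock
Demand during lead time = 61 * 9 = 549 units
ROP = 549 + 107 = 656 units

656 units


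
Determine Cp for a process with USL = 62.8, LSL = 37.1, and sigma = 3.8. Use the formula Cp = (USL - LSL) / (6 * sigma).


Cp = (62.8 - 37.1) / (6 * 3.8)

1.13


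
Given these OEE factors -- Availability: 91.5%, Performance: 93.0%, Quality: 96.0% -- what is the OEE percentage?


Formula: OEE = Availability * Performance * Quality / 10000
A * P = 91.5% * 93.0% / 100 = 85.1%
OEE = 85.1% * 96.0% / 100 = 81.7%

81.7%


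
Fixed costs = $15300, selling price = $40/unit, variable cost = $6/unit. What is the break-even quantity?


Formula: BEQ = Fixed Costs / (Price - Variable Cost)
Contribution margin = $40 - $6 = $34/unit
BEQ = ceil($15300 / $34/unit) = ceil(450.0) = 450 units

450 units


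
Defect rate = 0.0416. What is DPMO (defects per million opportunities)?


DPMO = defect_rate * 1000000 = 0.0416 * 1000000

41600


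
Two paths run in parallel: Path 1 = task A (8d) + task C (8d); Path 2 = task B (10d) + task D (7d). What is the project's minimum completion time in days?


Path 1 = 8 + 8 = 16 days
Path 2 = 10 + 7 = 17 days
Duration = max(16, 17) = 17 days

17 days


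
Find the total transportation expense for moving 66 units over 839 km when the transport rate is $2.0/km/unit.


TC = dist * cost * units = 839 * 2.0 * 66 = $110748.00

$110748.00


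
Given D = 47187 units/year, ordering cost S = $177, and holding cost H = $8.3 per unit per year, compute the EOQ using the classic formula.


Formula: EOQ = sqrt(2 * D * S / H)
Numerator: 2 * 47187 * 177 = 16704198
2DS/H = 16704198 / 8.3 = 2012554.0
EOQ = sqrt(2012554.0) = 1418.6 units

1418.6 units


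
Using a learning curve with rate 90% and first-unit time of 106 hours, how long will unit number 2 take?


Formula: T_n = T_1 * (learning_rate)^(log2(n)) where learning_rate = rate/100
Doublings = log2(2) = 1
T_n = 106 * 0.9^1
T_n = 106 * 0.9 = 95.4 hours

95.4 hours


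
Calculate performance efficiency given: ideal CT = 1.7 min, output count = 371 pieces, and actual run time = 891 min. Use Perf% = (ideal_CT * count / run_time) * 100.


Formula: Performance = (Ideal CT * Total Count) / Run Time * 100
Ideal output time = 1.7 * 371 = 630.7 min
Performance = 630.7 / 891 * 100 = 70.8%

70.8%


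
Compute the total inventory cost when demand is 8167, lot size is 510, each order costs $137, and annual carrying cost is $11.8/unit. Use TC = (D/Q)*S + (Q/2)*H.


TC = 8167/510 * 137 + 510/2 * 11.8

$5202.88


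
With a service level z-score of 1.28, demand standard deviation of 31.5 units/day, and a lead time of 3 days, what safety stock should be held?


Formula: SS = z * sigma_d * sqrt(LT)
sqrt(LT) = sqrt(3) = 1.7321
SS = 1.28 * 31.5 * 1.7321
SS = 69.8 units

69.8 units


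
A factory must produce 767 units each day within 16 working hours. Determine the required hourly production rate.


Formula: Production Rate = Daily Demand / Available Hours
Rate = 767 units/day / 16 hours/day
Rate = 47.9 units/hour

47.9 units/hour


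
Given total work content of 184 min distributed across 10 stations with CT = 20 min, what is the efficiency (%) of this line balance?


Formula: Efficiency = Sum of Task Times / (N_stations * CT) * 100
Total station capacity = 10 stations * 20 min = 200 min
Efficiency = 184 / 200 * 100 = 92.0%

92.0%


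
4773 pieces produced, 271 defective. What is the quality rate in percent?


Formula: Quality Rate = Good Pieces / Total Pieces * 100
Good pieces = 4773 - 271 = 4502
QR = 4502 / 4773 * 100 = 94.3%

94.3%


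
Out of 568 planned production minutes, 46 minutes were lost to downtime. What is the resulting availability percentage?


Formula: Availability = (Planned Time - Downtime) / Planned Time * 100
Uptime = 568 - 46 = 522 min
Availability = 522 / 568 * 100 = 91.9%

91.9%


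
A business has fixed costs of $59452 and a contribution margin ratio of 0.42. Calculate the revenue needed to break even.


Formula: BER = Fixed Costs / Contribution Margin Ratio
BER = $59452 / 0.42
BER = $141552.38 (to the nearest cent)

$141552.38


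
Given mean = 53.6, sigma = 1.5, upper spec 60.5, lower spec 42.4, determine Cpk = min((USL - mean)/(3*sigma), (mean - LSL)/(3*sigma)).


Cpu = (60.5 - 53.6) / (3 * 1.5) = 1.53
Cpl = (53.6 - 42.4) / (3 * 1.5) = 2.49
Cpk = min(1.53, 2.49) = 1.53

1.53


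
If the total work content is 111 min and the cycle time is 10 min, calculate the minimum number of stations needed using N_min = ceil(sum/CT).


Formula: N_min = ceil(Sum of Task Times / Cycle Time)
N_min = ceil(111 min / 10 min) = ceil(11.1)
N_min = 12 stations

12


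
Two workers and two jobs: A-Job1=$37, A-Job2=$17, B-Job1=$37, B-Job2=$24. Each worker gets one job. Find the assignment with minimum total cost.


Option 1: A->1 + B->2 = $37 + $24 = $61
Option 2: A->2 + B->1 = $17 + $37 = $54
Min cost = min($61, $54) = $54

$54


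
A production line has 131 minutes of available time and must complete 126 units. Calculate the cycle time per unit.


Formula: CT = Available Time / Number of Units
CT = 131 min / 126 units
CT = 1.04 min/unit

1.04 min/unit


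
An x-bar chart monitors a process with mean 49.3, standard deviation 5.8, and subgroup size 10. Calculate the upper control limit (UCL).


UCL = 49.3 + 3 * 5.8 / sqrt(10)

54.8


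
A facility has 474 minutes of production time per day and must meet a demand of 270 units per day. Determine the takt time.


Formula: Takt Time = Available Production Time / Customer Demand
Takt = 474 min/day / 270 units/day
Takt = 1.76 min/unit

1.76 min/unit


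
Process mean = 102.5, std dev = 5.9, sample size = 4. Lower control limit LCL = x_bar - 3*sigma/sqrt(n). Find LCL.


LCL = 102.5 - 3 * 5.9 / sqrt(4)

93.65


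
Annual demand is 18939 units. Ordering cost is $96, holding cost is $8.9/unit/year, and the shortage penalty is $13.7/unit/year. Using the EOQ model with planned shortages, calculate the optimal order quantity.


Formula: EOQ* = sqrt(2DS/H) * sqrt((H+P)/P)
Base EOQ = sqrt(2*18939*96/8.9) = 639.2 units
Correction = sqrt((8.9+13.7)/13.7) = 1.28438
EOQ* = 639.2 * 1.28438 = 821.0 units

821.0 units


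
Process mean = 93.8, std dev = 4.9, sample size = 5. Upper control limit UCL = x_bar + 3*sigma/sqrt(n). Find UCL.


UCL = 93.8 + 3 * 4.9 / sqrt(5)

100.37


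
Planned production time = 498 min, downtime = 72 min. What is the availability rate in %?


Formula: Availability = (Planned Time - Downtime) / Planned Time * 100
Uptime = 498 - 72 = 426 min
Availability = 426 / 498 * 100 = 85.5%

85.5%


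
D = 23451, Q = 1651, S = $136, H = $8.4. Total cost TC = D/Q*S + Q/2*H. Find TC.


TC = 23451/1651 * 136 + 1651/2 * 8.4

$8865.96


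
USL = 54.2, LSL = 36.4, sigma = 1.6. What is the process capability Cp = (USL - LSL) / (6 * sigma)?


Cp = (54.2 - 36.4) / (6 * 1.6)

1.85


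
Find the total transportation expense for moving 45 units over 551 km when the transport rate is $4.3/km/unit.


TC = dist * cost * units = 551 * 4.3 * 45 = $106618.50

$106618.50


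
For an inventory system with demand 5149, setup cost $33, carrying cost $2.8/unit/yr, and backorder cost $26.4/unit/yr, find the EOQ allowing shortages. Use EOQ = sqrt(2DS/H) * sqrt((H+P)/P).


Formula: EOQ* = sqrt(2DS/H) * sqrt((H+P)/P)
Base EOQ = sqrt(2*5149*33/2.8) = 348.38 units
Correction = sqrt((2.8+26.4)/26.4) = 1.05169
EOQ* = 348.38 * 1.05169 = 366.4 units

366.4 units


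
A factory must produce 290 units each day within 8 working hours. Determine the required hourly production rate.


Formula: Production Rate = Daily Demand / Available Hours
Rate = 290 units/day / 8 hours/day
Rate = 36.3 units/hour

36.3 units/hour


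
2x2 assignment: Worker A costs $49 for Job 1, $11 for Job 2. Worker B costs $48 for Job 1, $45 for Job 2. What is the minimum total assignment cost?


Option 1: A->1 + B->2 = $49 + $45 = $94
Option 2: A->2 + B->1 = $11 + $48 = $59
Min cost = min($94, $59) = $59

$59


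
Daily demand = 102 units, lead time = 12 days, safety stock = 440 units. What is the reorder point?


Formula: ROP = (Daily Demand * Lead Time) + Safety Stock
Demand during lead time = 102 * 12 = 1224 units
ROP = 1224 + 440 = 1664 units

1664 units


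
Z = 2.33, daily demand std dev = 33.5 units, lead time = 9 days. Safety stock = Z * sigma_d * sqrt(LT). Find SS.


Formula: SS = z * sigma_d * sqrt(LT)
sqrt(LT) = sqrt(9) = 3.0
SS = 2.33 * 33.5 * 3.0
SS = 234.2 units

234.2 units


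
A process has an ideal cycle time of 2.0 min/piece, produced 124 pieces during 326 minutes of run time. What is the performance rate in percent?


Formula: Performance = (Ideal CT * Total Count) / Run Time * 100
Ideal output time = 2.0 * 124 = 248.0 min
Performance = 248.0 / 326 * 100 = 76.1%

76.1%


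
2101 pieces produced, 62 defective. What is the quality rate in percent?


Formula: Quality Rate = Good Pieces / Total Pieces * 100
Good pieces = 2101 - 62 = 2039
QR = 2039 / 2101 * 100 = 97.0%

97.0%


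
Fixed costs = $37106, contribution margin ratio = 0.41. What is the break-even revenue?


Formula: BER = Fixed Costs / Contribution Margin Ratio
BER = $37106 / 0.41
BER = $90502.44 (to the nearest cent)

$90502.44


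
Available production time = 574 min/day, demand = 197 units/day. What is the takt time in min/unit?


Formula: Takt Time = Available Production Time / Customer Demand
Takt = 574 min/day / 197 units/day
Takt = 2.91 min/unit

2.91 min/unit


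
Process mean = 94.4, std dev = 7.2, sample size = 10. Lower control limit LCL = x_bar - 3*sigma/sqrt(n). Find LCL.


LCL = 94.4 - 3 * 7.2 / sqrt(10)

87.57


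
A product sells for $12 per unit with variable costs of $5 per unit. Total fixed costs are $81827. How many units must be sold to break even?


Formula: BEQ = Fixed Costs / (Price - Variable Cost)
Contribution margin = $12 - $5 = $7/unit
BEQ = ceil($81827 / $7/unit) = ceil(11689.57) = 11690 units

11690 units


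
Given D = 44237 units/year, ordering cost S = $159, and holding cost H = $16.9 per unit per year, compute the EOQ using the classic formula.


Formula: EOQ = sqrt(2 * D * S / H)
Numerator: 2 * 44237 * 159 = 14067366
2DS/H = 14067366 / 16.9 = 832388.5
EOQ = sqrt(832388.5) = 912.4 units

912.4 units


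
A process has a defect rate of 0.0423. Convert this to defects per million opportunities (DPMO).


DPMO = defect_rate * 1000000 = 0.0423 * 1000000

42300


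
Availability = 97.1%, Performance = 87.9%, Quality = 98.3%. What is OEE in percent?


Formula: OEE = Availability * Performance * Quality / 10000
A * P = 97.1% * 87.9% / 100 = 85.35%
OEE = 85.35% * 98.3% / 100 = 83.9%

83.9%


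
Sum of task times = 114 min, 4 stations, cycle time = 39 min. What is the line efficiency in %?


Formula: Efficiency = Sum of Task Times / (N_stations * CT) * 100
Total station capacity = 4 stations * 39 min = 156 min
Efficiency = 114 / 156 * 100 = 73.1%

73.1%


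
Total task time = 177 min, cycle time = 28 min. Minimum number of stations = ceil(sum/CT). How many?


Formula: N_min = ceil(Sum of Task Times / Cycle Time)
N_min = ceil(177 min / 28 min) = ceil(6.3214)
N_min = 7 stations

7


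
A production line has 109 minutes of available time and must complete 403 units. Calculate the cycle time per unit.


Formula: CT = Available Time / Number of Units
CT = 109 min / 403 units
CT = 0.27 min/unit

0.27 min/unit


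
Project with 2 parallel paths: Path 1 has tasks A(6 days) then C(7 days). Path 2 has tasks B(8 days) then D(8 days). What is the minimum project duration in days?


Path 1 = 6 + 7 = 13 days
Path 2 = 8 + 8 = 16 days
Duration = max(13, 16) = 16 days

16 days


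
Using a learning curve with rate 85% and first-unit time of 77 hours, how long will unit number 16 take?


Formula: T_n = T_1 * (learning_rate)^(log2(n)) where learning_rate = rate/100
Doublings = log2(16) = 4
T_n = 77 * 0.85^4
T_n = 77 * 0.522 = 40.2 hours

40.2 hours


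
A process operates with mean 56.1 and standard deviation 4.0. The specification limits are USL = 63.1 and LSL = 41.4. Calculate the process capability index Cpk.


Cpu = (63.1 - 56.1) / (3 * 4.0) = 0.58
Cpl = (56.1 - 41.4) / (3 * 4.0) = 1.23
Cpk = min(0.58, 1.23) = 0.58

0.58


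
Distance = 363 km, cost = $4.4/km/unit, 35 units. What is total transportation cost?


TC = dist * cost * units = 363 * 4.4 * 35 = $55902.00

$55902.00


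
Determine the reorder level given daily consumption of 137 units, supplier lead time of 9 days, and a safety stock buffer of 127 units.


Formula: ROP = (Daily Demand * Lead Time) + Safety Stock
Demand during lead time = 137 * 9 = 1233 units
ROP = 1233 + 127 = 1360 units

1360 units


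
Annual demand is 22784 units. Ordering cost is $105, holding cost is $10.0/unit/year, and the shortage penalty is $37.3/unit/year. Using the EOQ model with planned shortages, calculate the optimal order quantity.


Formula: EOQ* = sqrt(2DS/H) * sqrt((H+P)/P)
Base EOQ = sqrt(2*22784*105/10.0) = 691.71 units
Correction = sqrt((10.0+37.3)/37.3) = 1.1261
EOQ* = 691.71 * 1.1261 = 778.9 units

778.9 units


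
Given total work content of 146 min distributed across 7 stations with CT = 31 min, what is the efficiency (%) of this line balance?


Formula: Efficiency = Sum of Task Times / (N_stations * CT) * 100
Total station capacity = 7 stations * 31 min = 217 min
Efficiency = 146 / 217 * 100 = 67.3%

67.3%


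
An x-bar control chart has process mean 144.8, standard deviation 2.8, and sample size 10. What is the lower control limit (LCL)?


LCL = 144.8 - 3 * 2.8 / sqrt(10)

142.14


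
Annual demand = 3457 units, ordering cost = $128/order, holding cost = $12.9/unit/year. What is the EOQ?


Formula: EOQ = sqrt(2 * D * S / H)
Numerator: 2 * 3457 * 128 = 884992
2DS/H = 884992 / 12.9 = 68604.0
EOQ = sqrt(68604.0) = 261.9 units

261.9 units


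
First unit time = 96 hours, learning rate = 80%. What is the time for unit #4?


Formula: T_n = T_1 * (learning_rate)^(log2(n)) where learning_rate = rate/100
Doublings = log2(4) = 2
T_n = 96 * 0.8^2
T_n = 96 * 0.64 = 61.4 hours

61.4 hours


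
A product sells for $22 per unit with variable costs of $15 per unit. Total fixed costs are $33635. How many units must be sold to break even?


Formula: BEQ = Fixed Costs / (Price - Variable Cost)
Contribution margin = $22 - $15 = $7/unit
BEQ = ceil($33635 / $7/unit) = ceil(4805.0) = 4805 units

4805 units


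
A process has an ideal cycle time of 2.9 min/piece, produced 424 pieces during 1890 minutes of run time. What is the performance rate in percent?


Formula: Performance = (Ideal CT * Total Count) / Run Time * 100
Ideal output time = 2.9 * 424 = 1229.6 min
Performance = 1229.6 / 1890 * 100 = 65.1%

65.1%


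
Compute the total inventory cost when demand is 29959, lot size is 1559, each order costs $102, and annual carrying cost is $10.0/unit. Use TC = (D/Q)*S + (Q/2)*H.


TC = 29959/1559 * 102 + 1559/2 * 10.0

$9755.11


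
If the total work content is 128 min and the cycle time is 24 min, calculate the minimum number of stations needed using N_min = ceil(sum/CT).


Formula: N_min = ceil(Sum of Task Times / Cycle Time)
N_min = ceil(128 min / 24 min) = ceil(5.3333)
N_min = 6 stations

6


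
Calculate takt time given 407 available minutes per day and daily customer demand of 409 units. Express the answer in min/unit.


Formula: Takt Time = Available Production Time / Customer Demand
Takt = 407 min/day / 409 units/day
Takt = 1.0 min/unit

1.0 min/unit


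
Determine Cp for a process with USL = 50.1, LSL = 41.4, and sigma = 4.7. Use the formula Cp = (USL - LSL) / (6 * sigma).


Cp = (50.1 - 41.4) / (6 * 4.7)

0.31


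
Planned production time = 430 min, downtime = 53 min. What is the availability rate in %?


Formula: Availability = (Planned Time - Downtime) / Planned Time * 100
Uptime = 430 - 53 = 377 min
Availability = 377 / 430 * 100 = 87.7%

87.7%


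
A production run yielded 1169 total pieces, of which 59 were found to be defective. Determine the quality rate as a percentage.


Formula: Quality Rate = Good Pieces / Total Pieces * 100
Good pieces = 1169 - 59 = 1110
QR = 1110 / 1169 * 100 = 95.0%

95.0%


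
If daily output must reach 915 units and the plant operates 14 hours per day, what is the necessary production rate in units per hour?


Formula: Production Rate = Daily Demand / Available Hours
Rate = 915 units/day / 14 hours/day
Rate = 65.4 units/hour

65.4 units/hour
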